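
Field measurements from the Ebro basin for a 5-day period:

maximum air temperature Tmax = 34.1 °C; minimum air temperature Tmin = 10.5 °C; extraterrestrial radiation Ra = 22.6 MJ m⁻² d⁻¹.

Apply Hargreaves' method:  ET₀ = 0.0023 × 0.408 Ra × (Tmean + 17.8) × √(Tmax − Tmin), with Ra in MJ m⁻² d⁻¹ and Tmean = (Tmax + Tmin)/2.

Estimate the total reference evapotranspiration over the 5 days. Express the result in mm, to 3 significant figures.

20.7 mm

Tmean = (34.1 + 10.5)/2 = 22.30 °C
0.408 Ra = 0.408 × 22.6 = 9.2208 mm/d equivalent
ET₀ = 0.0023 × 9.2208 × (22.30 + 17.8) × √23.6 = 0.0023 × 9.2208 × 40.10 × 4.8580 = 4.1314 mm/d
Over 5 days: 4.1314 × 5 = 20.657 mm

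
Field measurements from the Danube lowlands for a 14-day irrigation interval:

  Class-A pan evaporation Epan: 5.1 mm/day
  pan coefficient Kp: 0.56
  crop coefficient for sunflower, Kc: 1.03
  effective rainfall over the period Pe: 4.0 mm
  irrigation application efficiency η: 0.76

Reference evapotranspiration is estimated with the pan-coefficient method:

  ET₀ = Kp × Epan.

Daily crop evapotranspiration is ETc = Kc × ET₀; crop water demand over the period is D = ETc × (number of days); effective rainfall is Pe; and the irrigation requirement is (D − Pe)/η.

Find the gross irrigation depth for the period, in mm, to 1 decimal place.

ET₀ = 0.56 × 5.1 = 2.8560 mm/d
ETc = Kc × ET₀ = 1.03 × 2.8560 = 2.9417 mm/d
Crop demand D = ETc × 14 d = 2.9417 × 14 = 41.184 mm
D − Pe = 41.184 − 4.0 = 37.184 mm
Gross irrigation = 37.184 / 0.76 = 48.926 mm

48.9 mm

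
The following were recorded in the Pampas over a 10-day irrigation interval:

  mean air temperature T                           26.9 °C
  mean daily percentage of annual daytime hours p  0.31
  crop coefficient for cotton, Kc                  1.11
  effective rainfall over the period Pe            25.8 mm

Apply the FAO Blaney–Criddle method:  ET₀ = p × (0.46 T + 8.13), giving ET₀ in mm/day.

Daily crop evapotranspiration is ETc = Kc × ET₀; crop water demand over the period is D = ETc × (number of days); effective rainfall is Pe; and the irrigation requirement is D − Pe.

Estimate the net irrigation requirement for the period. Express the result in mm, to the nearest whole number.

ET₀ = 0.31 × (0.46 × 26.9 + 8.13) = 0.31 × 20.504 = 6.3562 mm/d
ETc = Kc × ET₀ = 1.11 × 6.3562 = 7.0554 mm/d
Crop demand D = ETc × 10 d = 7.0554 × 10 = 70.554 mm
D − Pe = 70.554 − 25.8 = 44.754 mm

45 mm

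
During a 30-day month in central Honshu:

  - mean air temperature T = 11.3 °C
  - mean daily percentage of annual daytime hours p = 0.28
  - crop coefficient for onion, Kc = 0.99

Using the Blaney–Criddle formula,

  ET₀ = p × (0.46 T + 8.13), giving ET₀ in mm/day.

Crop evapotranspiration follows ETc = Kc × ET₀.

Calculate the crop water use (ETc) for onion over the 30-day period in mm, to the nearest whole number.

111 mm

ET₀ = 0.28 × (0.46 × 11.3 + 8.13) = 0.28 × 13.328 = 3.7318 mm/d
ETc = Kc × ET₀ = 0.99 × 3.7318 = 3.6945 mm/d
Over 30 days: 3.6945 × 30 = 110.835 mm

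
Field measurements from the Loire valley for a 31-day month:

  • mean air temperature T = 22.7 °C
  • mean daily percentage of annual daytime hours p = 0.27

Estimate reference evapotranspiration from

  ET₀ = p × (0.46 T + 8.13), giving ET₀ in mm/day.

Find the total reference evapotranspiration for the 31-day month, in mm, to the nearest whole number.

ET₀ = 0.27 × (0.46 × 22.7 + 8.13) = 0.27 × 18.572 = 5.0144 mm/d
Monthly total = 5.0144 × 31 = 155.446 mm

155 mm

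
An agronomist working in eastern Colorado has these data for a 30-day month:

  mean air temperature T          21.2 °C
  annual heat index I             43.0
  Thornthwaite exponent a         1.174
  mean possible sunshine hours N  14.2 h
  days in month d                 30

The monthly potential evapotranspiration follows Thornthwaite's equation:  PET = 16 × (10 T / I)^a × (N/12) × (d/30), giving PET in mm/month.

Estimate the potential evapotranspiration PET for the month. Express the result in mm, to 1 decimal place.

10T/I = 10 × 21.2 / 43.0 = 4.9302
(10T/I)^a = 4.9302^1.174 = 6.5076
Uncorrected PET = 16 × 6.5076 = 104.122 mm
Correction = (N/12)(d/30) = (14.2/12)(30/30) = 1.1833
PET = 104.122 × 1.1833 = 123.208 mm/month

123.2 mm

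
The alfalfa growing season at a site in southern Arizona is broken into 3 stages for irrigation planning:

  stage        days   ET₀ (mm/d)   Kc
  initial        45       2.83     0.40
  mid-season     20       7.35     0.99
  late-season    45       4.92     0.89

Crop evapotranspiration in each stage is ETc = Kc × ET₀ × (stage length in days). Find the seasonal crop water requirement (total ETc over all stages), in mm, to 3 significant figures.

initial: 0.40 × 2.83 × 45 = 50.94 mm
mid-season: 0.99 × 7.35 × 20 = 145.53 mm
late-season: 0.89 × 4.92 × 45 = 197.05 mm
Seasonal total = 393.52 mm

394 mm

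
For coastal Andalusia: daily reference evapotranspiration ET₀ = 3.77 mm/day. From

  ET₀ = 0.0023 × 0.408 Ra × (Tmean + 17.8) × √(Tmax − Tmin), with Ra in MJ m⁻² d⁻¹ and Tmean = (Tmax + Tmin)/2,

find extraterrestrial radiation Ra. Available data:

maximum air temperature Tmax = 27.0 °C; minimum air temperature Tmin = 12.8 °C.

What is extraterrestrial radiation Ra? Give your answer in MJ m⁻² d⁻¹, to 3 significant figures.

Tmean = (27.0+12.8)/2 = 19.90 °C; ΔT = 14.2
Ra = ET₀ / [0.0023 × 0.408 × (Tmean+17.8) × √ΔT]
   = 3.77 / (0.0023 × 0.408 × 37.70 × 3.7683) = 28.279 MJ m⁻² d⁻¹

28.3 MJ m⁻² d⁻¹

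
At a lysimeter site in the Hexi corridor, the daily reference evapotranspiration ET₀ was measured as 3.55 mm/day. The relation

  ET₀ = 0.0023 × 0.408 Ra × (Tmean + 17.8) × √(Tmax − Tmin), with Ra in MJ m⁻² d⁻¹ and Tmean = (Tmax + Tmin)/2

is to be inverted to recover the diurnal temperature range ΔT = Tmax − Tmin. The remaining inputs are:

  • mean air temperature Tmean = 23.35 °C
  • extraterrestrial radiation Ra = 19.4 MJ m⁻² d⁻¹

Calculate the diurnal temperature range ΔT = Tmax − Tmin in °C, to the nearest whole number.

22 °C

√ΔT = ET₀ / [0.0023 × 0.408 × Ra × (Tmean+17.8)] = 3.55 / (0.0023 × 7.9152 × 41.15) = 4.7388
ΔT = 4.7388² = 22.456 °C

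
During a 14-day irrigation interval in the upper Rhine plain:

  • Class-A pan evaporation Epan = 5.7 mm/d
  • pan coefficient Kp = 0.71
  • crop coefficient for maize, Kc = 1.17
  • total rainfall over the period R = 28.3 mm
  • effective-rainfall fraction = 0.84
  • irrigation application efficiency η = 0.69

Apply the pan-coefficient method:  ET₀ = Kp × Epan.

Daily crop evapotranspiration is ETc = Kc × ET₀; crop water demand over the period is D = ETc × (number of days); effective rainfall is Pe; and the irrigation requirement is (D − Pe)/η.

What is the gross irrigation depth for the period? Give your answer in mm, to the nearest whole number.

62 mm

ET₀ = 0.71 × 5.7 = 4.0470 mm/d
ETc = Kc × ET₀ = 1.17 × 4.0470 = 4.7350 mm/d
Crop demand D = ETc × 14 d = 4.7350 × 14 = 66.290 mm
Pe = 0.84 × 28.3 = 23.772 mm
D − Pe = 66.290 − 23.772 = 42.518 mm
Gross irrigation = 42.518 / 0.69 = 61.620 mm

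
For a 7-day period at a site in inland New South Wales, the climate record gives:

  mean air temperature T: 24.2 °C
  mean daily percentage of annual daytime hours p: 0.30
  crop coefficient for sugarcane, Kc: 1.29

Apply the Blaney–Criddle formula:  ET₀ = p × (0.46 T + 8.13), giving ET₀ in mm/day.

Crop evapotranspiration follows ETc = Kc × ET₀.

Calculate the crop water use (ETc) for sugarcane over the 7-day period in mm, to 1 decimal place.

ET₀ = 0.30 × (0.46 × 24.2 + 8.13) = 0.30 × 19.262 = 5.7786 mm/d
ETc = Kc × ET₀ = 1.29 × 5.7786 = 7.4544 mm/d
Over 7 days: 7.4544 × 7 = 52.181 mm

52.2 mm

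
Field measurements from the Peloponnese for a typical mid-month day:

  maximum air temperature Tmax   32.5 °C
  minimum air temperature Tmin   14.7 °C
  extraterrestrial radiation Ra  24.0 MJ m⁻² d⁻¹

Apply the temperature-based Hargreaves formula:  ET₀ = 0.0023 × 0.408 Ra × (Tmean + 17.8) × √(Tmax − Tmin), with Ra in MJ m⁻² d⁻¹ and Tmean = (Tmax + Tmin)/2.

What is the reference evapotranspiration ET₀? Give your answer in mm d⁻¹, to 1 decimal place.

3.9 mm d⁻¹

Tmean = (32.5 + 14.7)/2 = 23.60 °C
0.408 Ra = 0.408 × 24.0 = 9.7920 mm/d equivalent
ET₀ = 0.0023 × 9.7920 × (23.60 + 17.8) × √17.8 = 0.0023 × 9.7920 × 41.40 × 4.2190 = 3.9338 mm/d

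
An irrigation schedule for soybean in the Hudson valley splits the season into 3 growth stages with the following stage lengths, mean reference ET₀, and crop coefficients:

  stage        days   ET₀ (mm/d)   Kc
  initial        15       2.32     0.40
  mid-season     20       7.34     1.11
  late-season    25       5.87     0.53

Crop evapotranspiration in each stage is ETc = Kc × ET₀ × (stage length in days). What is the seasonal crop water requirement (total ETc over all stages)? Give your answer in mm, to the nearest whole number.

initial: 0.40 × 2.32 × 15 = 13.92 mm
mid-season: 1.11 × 7.34 × 20 = 162.95 mm
late-season: 0.53 × 5.87 × 25 = 77.78 mm
Seasonal total = 254.65 mm

255 mm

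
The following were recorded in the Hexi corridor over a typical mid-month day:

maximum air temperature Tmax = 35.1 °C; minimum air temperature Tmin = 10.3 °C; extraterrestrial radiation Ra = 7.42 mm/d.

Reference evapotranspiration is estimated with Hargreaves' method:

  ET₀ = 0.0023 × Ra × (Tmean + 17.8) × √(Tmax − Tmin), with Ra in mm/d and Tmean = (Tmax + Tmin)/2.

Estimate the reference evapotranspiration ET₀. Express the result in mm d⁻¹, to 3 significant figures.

Tmean = (35.1 + 10.3)/2 = 22.70 °C
ET₀ = 0.0023 × 7.42 × (22.70 + 17.8) × √24.8 = 0.0023 × 7.42 × 40.50 × 4.9800 = 3.4420 mm/d

3.44 mm d⁻¹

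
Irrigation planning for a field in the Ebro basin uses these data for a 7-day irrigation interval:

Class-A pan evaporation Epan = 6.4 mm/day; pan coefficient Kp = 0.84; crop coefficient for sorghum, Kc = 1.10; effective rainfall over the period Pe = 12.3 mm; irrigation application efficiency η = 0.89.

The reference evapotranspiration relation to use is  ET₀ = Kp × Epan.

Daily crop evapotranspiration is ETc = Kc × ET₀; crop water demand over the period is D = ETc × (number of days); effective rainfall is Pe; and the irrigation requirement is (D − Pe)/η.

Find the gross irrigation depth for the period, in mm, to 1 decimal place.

ET₀ = 0.84 × 6.4 = 5.3760 mm/d
ETc = Kc × ET₀ = 1.10 × 5.3760 = 5.9136 mm/d
Crop demand D = ETc × 7 d = 5.9136 × 7 = 41.395 mm
D − Pe = 41.395 − 12.3 = 29.095 mm
Gross irrigation = 29.095 / 0.89 = 32.691 mm

32.7 mm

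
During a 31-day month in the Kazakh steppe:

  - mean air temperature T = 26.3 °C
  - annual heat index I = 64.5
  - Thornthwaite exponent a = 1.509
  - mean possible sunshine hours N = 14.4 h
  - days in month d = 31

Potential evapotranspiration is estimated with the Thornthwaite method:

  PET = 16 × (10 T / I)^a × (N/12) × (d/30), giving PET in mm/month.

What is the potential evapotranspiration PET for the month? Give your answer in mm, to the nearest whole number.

10T/I = 10 × 26.3 / 64.5 = 4.0775
(10T/I)^a = 4.0775^1.509 = 8.3384
Uncorrected PET = 16 × 8.3384 = 133.414 mm
Correction = (N/12)(d/30) = (14.4/12)(31/30) = 1.2400
PET = 133.414 × 1.2400 = 165.433 mm/month

165 mm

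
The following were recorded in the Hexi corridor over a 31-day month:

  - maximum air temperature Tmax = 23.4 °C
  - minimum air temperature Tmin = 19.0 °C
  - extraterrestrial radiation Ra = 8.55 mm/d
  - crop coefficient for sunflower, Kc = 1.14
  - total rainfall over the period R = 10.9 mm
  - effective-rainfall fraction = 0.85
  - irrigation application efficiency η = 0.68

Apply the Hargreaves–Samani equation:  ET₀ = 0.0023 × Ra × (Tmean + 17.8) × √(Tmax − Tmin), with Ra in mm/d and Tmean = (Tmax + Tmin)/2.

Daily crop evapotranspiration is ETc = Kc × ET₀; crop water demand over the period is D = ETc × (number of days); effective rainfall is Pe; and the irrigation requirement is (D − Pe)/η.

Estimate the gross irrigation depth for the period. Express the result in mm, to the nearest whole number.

70 mm

Tmean = (23.4 + 19.0)/2 = 21.20 °C
ET₀ = 0.0023 × 8.55 × (21.20 + 17.8) × √4.4 = 0.0023 × 8.55 × 39.00 × 2.0976 = 1.6087 mm/d
ETc = Kc × ET₀ = 1.14 × 1.6087 = 1.8339 mm/d
Crop demand D = ETc × 31 d = 1.8339 × 31 = 56.851 mm
Pe = 0.85 × 10.9 = 9.265 mm
D − Pe = 56.851 − 9.265 = 47.586 mm
Gross irrigation = 47.586 / 0.68 = 69.979 mm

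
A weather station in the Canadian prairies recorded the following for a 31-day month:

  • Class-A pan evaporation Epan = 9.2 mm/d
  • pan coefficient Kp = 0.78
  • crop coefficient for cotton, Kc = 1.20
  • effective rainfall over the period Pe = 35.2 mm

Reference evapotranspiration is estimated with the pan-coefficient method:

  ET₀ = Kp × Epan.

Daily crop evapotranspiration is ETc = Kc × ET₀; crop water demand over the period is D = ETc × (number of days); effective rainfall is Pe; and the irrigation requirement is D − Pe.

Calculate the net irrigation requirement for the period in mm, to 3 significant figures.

232 mm

ET₀ = 0.78 × 9.2 = 7.1760 mm/d
ETc = Kc × ET₀ = 1.20 × 7.1760 = 8.6112 mm/d
Crop demand D = ETc × 31 d = 8.6112 × 31 = 266.947 mm
D − Pe = 266.947 − 35.2 = 231.747 mm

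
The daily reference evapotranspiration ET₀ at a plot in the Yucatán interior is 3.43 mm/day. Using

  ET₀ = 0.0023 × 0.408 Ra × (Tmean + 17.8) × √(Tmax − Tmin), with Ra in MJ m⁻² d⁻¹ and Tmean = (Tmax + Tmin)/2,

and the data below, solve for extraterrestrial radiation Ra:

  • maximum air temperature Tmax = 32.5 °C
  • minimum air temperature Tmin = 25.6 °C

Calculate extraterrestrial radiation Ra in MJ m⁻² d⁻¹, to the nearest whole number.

Tmean = (32.5+25.6)/2 = 29.05 °C; ΔT = 6.9
Ra = ET₀ / [0.0023 × 0.408 × (Tmean+17.8) × √ΔT]
   = 3.43 / (0.0023 × 0.408 × 46.85 × 2.6268) = 29.701 MJ m⁻² d⁻¹

30 MJ m⁻² d⁻¹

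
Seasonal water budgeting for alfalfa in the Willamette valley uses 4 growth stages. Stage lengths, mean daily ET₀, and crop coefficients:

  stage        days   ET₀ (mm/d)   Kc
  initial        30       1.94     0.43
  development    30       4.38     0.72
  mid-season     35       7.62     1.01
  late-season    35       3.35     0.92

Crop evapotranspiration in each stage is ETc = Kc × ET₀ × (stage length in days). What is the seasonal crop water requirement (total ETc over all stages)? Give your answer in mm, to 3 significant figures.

497 mm

initial: 0.43 × 1.94 × 30 = 25.03 mm
development: 0.72 × 4.38 × 30 = 94.61 mm
mid-season: 1.01 × 7.62 × 35 = 269.37 mm
late-season: 0.92 × 3.35 × 35 = 107.87 mm
Seasonal total = 496.88 mm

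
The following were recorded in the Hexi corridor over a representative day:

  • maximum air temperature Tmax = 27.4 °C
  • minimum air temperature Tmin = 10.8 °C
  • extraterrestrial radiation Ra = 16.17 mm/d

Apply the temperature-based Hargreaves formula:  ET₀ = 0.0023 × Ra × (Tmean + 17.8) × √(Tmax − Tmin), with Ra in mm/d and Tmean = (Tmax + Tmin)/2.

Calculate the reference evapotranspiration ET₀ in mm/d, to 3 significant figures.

5.59 mm/d

Tmean = (27.4 + 10.8)/2 = 19.10 °C
ET₀ = 0.0023 × 16.17 × (19.10 + 17.8) × √16.6 = 0.0023 × 16.17 × 36.90 × 4.0743 = 5.5914 mm/d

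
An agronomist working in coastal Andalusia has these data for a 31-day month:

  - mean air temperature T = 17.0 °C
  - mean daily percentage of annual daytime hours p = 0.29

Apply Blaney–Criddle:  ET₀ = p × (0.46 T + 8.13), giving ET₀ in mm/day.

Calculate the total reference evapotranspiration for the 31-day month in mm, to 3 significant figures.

143 mm

ET₀ = 0.29 × (0.46 × 17.0 + 8.13) = 0.29 × 15.950 = 4.6255 mm/d
Monthly total = 4.6255 × 31 = 143.391 mm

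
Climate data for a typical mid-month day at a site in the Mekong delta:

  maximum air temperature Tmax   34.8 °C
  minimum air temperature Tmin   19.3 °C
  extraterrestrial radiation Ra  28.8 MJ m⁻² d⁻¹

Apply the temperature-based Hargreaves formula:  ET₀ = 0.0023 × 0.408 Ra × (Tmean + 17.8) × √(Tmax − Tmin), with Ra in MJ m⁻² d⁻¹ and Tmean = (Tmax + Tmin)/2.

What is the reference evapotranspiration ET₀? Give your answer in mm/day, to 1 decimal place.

Tmean = (34.8 + 19.3)/2 = 27.05 °C
0.408 Ra = 0.408 × 28.8 = 11.7504 mm/d equivalent
ET₀ = 0.0023 × 11.7504 × (27.05 + 17.8) × √15.5 = 0.0023 × 11.7504 × 44.85 × 3.9370 = 4.7721 mm/d

4.8 mm/day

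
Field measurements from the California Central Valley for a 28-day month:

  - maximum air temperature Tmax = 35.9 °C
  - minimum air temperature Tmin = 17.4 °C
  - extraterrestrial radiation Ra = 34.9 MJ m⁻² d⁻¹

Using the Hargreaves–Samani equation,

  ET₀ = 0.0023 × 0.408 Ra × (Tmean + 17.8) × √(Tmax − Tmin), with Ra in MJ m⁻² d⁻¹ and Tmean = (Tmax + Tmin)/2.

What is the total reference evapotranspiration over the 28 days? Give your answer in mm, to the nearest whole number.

Tmean = (35.9 + 17.4)/2 = 26.65 °C
0.408 Ra = 0.408 × 34.9 = 14.2392 mm/d equivalent
ET₀ = 0.0023 × 14.2392 × (26.65 + 17.8) × √18.5 = 0.0023 × 14.2392 × 44.45 × 4.3012 = 6.2614 mm/d
Over 28 days: 6.2614 × 28 = 175.319 mm

175 mm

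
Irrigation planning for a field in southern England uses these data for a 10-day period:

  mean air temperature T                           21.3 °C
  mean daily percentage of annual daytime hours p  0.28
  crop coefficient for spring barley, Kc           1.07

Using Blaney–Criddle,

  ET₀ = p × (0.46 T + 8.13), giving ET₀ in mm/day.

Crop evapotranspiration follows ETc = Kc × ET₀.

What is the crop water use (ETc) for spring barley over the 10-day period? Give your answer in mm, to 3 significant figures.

53.7 mm

ET₀ = 0.28 × (0.46 × 21.3 + 8.13) = 0.28 × 17.928 = 5.0198 mm/d
ETc = Kc × ET₀ = 1.07 × 5.0198 = 5.3712 mm/d
Over 10 days: 5.3712 × 10 = 53.712 mm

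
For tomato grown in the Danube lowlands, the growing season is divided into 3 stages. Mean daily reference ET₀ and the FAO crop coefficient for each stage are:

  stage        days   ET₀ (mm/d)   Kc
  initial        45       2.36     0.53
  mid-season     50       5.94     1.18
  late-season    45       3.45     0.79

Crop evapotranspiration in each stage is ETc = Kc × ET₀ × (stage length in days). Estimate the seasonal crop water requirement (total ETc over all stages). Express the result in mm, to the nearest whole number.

initial: 0.53 × 2.36 × 45 = 56.29 mm
mid-season: 1.18 × 5.94 × 50 = 350.46 mm
late-season: 0.79 × 3.45 × 45 = 122.65 mm
Seasonal total = 529.40 mm

529 mm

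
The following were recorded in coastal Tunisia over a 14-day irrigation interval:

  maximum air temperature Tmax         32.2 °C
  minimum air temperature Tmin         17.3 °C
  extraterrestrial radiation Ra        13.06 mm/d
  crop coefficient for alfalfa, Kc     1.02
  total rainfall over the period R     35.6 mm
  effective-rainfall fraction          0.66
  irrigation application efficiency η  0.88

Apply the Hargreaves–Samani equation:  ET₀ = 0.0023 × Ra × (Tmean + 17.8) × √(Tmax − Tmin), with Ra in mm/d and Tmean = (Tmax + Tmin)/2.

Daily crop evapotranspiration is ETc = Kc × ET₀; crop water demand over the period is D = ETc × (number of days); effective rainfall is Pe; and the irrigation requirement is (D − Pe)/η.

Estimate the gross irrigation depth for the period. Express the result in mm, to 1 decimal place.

Tmean = (32.2 + 17.3)/2 = 24.75 °C
ET₀ = 0.0023 × 13.06 × (24.75 + 17.8) × √14.9 = 0.0023 × 13.06 × 42.55 × 3.8601 = 4.9337 mm/d
ETc = Kc × ET₀ = 1.02 × 4.9337 = 5.0324 mm/d
Crop demand D = ETc × 14 d = 5.0324 × 14 = 70.454 mm
Pe = 0.66 × 35.6 = 23.496 mm
D − Pe = 70.454 − 23.496 = 46.958 mm
Gross irrigation = 46.958 / 0.88 = 53.361 mm

53.4 mm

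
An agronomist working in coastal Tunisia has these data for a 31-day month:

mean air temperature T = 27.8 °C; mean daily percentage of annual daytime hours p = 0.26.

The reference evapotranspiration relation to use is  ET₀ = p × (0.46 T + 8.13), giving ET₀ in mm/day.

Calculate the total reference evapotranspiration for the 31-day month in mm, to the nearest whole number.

169 mm

ET₀ = 0.26 × (0.46 × 27.8 + 8.13) = 0.26 × 20.918 = 5.4387 mm/d
Monthly total = 5.4387 × 31 = 168.600 mm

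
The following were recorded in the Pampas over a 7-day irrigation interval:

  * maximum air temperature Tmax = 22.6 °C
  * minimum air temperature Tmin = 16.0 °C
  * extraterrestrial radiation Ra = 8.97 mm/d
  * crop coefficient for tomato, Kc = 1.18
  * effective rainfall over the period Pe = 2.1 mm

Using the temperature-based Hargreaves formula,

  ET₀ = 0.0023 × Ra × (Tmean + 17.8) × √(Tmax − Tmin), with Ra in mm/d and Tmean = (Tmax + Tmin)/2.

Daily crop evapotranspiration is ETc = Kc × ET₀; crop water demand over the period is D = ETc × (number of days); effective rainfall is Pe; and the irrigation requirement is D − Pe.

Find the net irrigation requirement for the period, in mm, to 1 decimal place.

Tmean = (22.6 + 16.0)/2 = 19.30 °C
ET₀ = 0.0023 × 8.97 × (19.30 + 17.8) × √6.6 = 0.0023 × 8.97 × 37.10 × 2.5690 = 1.9663 mm/d
ETc = Kc × ET₀ = 1.18 × 1.9663 = 2.3202 mm/d
Crop demand D = ETc × 7 d = 2.3202 × 7 = 16.241 mm
D − Pe = 16.241 − 2.1 = 14.141 mm

14.1 mm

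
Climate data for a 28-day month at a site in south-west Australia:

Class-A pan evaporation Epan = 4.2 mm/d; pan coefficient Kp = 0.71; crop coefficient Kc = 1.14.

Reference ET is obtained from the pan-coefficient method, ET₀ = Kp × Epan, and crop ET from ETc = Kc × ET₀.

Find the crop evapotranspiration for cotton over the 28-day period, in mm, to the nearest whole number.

ET₀ = 0.71 × 4.2 = 2.9820 mm/d
ETc = Kc × ET₀ = 1.14 × 2.9820 = 3.3995 mm/d
Over 28 days: 3.3995 × 28 = 95.186 mm

95 mm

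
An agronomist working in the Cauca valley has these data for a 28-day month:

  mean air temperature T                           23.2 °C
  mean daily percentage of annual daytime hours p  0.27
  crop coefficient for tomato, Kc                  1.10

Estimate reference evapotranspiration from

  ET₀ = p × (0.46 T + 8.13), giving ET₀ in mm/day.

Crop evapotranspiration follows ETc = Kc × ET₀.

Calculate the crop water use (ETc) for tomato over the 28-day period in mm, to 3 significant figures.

ET₀ = 0.27 × (0.46 × 23.2 + 8.13) = 0.27 × 18.802 = 5.0765 mm/d
ETc = Kc × ET₀ = 1.10 × 5.0765 = 5.5842 mm/d
Over 28 days: 5.5842 × 28 = 156.358 mm

156 mm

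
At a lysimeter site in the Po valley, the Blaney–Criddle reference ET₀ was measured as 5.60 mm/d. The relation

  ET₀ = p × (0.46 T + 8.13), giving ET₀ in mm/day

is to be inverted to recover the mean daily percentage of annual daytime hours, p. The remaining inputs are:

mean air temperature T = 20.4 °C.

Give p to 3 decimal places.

0.320

p = ET₀ / (0.46 T + 8.13) = 5.60 / (0.46 × 20.4 + 8.13) = 5.60 / 17.514 = 0.3197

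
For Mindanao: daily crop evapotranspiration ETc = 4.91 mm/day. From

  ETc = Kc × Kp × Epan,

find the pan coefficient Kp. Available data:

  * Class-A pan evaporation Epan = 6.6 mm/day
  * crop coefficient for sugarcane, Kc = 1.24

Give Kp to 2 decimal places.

0.60

ETc = Kc × Kp × Epan  ⇒  Kp = ETc / (Kc × Epan)
Kp = 4.91 / (1.24 × 6.6) = 4.91 / 8.184 = 0.6000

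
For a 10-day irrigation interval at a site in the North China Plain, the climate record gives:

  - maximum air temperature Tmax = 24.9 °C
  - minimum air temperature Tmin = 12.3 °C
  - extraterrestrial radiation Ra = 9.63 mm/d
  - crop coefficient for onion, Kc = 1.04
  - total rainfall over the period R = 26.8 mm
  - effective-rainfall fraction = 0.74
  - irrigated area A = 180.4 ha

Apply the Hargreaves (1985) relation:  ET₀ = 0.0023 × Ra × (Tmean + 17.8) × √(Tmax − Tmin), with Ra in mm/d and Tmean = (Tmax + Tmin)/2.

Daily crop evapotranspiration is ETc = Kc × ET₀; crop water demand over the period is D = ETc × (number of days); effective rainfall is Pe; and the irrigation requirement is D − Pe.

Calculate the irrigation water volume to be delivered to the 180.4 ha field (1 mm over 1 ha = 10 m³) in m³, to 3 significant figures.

17900 m³

Tmean = (24.9 + 12.3)/2 = 18.60 °C
ET₀ = 0.0023 × 9.63 × (18.60 + 17.8) × √12.6 = 0.0023 × 9.63 × 36.40 × 3.5496 = 2.8618 mm/d
ETc = Kc × ET₀ = 1.04 × 2.8618 = 2.9763 mm/d
Crop demand D = ETc × 10 d = 2.9763 × 10 = 29.763 mm
Pe = 0.74 × 26.8 = 19.832 mm
D − Pe = 29.763 − 19.832 = 9.931 mm
Volume = 9.931 mm × 180.4 ha × 10 = 17915.5 m³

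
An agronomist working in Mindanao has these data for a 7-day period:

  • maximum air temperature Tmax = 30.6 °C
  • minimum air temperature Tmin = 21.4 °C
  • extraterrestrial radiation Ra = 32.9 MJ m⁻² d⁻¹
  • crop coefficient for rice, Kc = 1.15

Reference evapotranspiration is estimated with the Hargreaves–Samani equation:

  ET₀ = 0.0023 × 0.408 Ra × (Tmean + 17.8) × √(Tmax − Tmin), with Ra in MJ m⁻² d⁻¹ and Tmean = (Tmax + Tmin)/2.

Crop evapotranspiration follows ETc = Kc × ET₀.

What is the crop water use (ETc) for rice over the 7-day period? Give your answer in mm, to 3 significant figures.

Tmean = (30.6 + 21.4)/2 = 26.00 °C
0.408 Ra = 0.408 × 32.9 = 13.4232 mm/d equivalent
ET₀ = 0.0023 × 13.4232 × (26.00 + 17.8) × √9.2 = 0.0023 × 13.4232 × 43.80 × 3.0332 = 4.1017 mm/d
ETc = Kc × ET₀ = 1.15 × 4.1017 = 4.7170 mm/d
Over 7 days: 4.7170 × 7 = 33.019 mm

33.0 mm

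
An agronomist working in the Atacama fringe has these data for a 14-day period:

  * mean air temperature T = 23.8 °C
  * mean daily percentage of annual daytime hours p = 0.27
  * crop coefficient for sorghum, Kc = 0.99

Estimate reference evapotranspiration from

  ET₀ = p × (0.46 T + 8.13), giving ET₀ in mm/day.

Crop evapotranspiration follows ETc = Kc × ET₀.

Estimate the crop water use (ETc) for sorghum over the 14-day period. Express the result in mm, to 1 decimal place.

71.4 mm

ET₀ = 0.27 × (0.46 × 23.8 + 8.13) = 0.27 × 19.078 = 5.1511 mm/d
ETc = Kc × ET₀ = 0.99 × 5.1511 = 5.0996 mm/d
Over 14 days: 5.0996 × 14 = 71.394 mm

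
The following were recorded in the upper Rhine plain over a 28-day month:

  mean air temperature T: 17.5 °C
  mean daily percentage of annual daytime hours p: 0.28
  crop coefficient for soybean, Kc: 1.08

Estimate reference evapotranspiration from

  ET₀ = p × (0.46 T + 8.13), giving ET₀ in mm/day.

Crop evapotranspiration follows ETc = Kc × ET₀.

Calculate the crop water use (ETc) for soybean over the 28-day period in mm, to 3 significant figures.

ET₀ = 0.28 × (0.46 × 17.5 + 8.13) = 0.28 × 16.180 = 4.5304 mm/d
ETc = Kc × ET₀ = 1.08 × 4.5304 = 4.8928 mm/d
Over 28 days: 4.8928 × 28 = 136.998 mm

137 mm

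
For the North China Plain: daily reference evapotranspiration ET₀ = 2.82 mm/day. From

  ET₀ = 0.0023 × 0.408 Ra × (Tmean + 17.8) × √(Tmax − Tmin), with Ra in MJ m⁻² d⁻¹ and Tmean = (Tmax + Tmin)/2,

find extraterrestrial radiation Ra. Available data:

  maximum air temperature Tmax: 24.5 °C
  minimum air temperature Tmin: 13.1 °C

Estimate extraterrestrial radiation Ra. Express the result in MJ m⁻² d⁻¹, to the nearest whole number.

Tmean = (24.5+13.1)/2 = 18.80 °C; ΔT = 11.4
Ra = ET₀ / [0.0023 × 0.408 × (Tmean+17.8) × √ΔT]
   = 2.82 / (0.0023 × 0.408 × 36.60 × 3.3764) = 24.318 MJ m⁻² d⁻¹

24 MJ m⁻² d⁻¹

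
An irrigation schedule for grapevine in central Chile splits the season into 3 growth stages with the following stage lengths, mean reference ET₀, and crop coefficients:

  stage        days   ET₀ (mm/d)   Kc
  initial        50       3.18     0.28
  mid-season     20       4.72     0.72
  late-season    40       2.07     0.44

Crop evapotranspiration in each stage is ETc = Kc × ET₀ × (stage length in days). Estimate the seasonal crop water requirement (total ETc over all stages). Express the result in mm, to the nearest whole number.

149 mm

initial: 0.28 × 3.18 × 50 = 44.52 mm
mid-season: 0.72 × 4.72 × 20 = 67.97 mm
late-season: 0.44 × 2.07 × 40 = 36.43 mm
Seasonal total = 148.92 mm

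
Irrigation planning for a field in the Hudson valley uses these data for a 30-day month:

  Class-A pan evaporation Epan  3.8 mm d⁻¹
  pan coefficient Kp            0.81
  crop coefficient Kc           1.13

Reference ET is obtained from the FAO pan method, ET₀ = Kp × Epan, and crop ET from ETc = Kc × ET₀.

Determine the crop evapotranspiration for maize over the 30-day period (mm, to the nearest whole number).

ET₀ = 0.81 × 3.8 = 3.0780 mm/d
ETc = Kc × ET₀ = 1.13 × 3.0780 = 3.4781 mm/d
Over 30 days: 3.4781 × 30 = 104.343 mm

104 mm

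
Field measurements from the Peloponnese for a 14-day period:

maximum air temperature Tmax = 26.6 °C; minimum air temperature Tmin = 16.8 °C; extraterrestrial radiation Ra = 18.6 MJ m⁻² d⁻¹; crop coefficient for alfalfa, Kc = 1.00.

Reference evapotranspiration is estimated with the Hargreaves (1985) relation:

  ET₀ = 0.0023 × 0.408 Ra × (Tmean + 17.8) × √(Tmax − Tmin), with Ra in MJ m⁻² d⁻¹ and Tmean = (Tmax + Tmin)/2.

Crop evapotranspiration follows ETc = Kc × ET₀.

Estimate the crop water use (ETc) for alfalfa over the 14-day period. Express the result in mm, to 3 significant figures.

Tmean = (26.6 + 16.8)/2 = 21.70 °C
0.408 Ra = 0.408 × 18.6 = 7.5888 mm/d equivalent
ET₀ = 0.0023 × 7.5888 × (21.70 + 17.8) × √9.8 = 0.0023 × 7.5888 × 39.50 × 3.1305 = 2.1583 mm/d
ETc = Kc × ET₀ = 1.00 × 2.1583 = 2.1583 mm/d
Over 14 days: 2.1583 × 14 = 30.216 mm

30.2 mm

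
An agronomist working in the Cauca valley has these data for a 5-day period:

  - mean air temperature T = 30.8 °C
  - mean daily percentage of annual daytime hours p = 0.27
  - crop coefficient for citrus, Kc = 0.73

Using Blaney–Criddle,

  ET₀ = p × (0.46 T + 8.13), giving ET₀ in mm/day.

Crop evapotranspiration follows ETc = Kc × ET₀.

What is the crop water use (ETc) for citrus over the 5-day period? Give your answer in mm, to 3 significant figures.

ET₀ = 0.27 × (0.46 × 30.8 + 8.13) = 0.27 × 22.298 = 6.0205 mm/d
ETc = Kc × ET₀ = 0.73 × 6.0205 = 4.3950 mm/d
Over 5 days: 4.3950 × 5 = 21.975 mm

22.0 mm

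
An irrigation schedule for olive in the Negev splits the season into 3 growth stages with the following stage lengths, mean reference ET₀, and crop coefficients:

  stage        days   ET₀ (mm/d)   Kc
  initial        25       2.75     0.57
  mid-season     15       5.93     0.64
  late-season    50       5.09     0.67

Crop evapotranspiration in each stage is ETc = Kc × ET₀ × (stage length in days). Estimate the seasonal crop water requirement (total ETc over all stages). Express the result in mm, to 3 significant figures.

initial: 0.57 × 2.75 × 25 = 39.19 mm
mid-season: 0.64 × 5.93 × 15 = 56.93 mm
late-season: 0.67 × 5.09 × 50 = 170.52 mm
Seasonal total = 266.64 mm

267 mm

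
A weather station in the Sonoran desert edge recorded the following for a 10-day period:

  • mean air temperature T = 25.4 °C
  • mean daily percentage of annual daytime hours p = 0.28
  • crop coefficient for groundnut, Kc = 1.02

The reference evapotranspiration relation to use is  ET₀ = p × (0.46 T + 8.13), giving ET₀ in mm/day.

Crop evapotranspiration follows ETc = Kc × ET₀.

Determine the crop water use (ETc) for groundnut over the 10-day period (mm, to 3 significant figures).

56.6 mm

ET₀ = 0.28 × (0.46 × 25.4 + 8.13) = 0.28 × 19.814 = 5.5479 mm/d
ETc = Kc × ET₀ = 1.02 × 5.5479 = 5.6589 mm/d
Over 10 days: 5.6589 × 10 = 56.589 mm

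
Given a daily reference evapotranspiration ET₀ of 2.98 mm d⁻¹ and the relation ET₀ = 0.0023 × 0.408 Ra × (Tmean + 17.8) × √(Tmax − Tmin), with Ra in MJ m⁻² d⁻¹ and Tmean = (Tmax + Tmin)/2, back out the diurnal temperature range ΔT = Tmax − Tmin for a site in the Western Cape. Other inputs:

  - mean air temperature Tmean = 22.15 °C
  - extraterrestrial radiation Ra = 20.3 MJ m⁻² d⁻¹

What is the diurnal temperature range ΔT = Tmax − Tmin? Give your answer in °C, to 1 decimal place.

√ΔT = ET₀ / [0.0023 × 0.408 × Ra × (Tmean+17.8)] = 2.98 / (0.0023 × 8.2824 × 39.95) = 3.9158
ΔT = 3.9158² = 15.333 °C

15.3 °C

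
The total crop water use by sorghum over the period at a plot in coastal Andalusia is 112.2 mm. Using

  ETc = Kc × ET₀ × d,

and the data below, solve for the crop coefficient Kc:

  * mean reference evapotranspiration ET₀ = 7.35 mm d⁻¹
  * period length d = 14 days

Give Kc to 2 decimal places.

1.09

ETc = Kc × ET₀ × d  ⇒  Kc = ETc / (ET₀ × d)
Kc = 112.2 / (7.35 × 14) = 112.2 / 102.90 = 1.0904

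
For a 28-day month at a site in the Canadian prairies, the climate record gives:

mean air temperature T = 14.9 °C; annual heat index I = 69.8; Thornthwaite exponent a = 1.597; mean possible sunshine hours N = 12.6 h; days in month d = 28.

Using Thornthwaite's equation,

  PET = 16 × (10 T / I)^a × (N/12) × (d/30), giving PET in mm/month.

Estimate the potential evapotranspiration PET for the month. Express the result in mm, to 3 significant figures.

52.6 mm

10T/I = 10 × 14.9 / 69.8 = 2.1347
(10T/I)^a = 2.1347^1.597 = 3.3570
Uncorrected PET = 16 × 3.3570 = 53.712 mm
Correction = (N/12)(d/30) = (12.6/12)(28/30) = 0.9800
PET = 53.712 × 0.9800 = 52.638 mm/month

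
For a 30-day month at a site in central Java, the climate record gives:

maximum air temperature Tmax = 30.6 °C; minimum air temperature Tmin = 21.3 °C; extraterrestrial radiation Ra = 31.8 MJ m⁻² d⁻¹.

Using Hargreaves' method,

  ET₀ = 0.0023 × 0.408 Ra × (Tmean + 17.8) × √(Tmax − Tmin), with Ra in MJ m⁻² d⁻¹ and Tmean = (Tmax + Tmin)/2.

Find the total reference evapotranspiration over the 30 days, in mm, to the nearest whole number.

Tmean = (30.6 + 21.3)/2 = 25.95 °C
0.408 Ra = 0.408 × 31.8 = 12.9744 mm/d equivalent
ET₀ = 0.0023 × 12.9744 × (25.95 + 17.8) × √9.3 = 0.0023 × 12.9744 × 43.75 × 3.0496 = 3.9814 mm/d
Over 30 days: 3.9814 × 30 = 119.442 mm

119 mm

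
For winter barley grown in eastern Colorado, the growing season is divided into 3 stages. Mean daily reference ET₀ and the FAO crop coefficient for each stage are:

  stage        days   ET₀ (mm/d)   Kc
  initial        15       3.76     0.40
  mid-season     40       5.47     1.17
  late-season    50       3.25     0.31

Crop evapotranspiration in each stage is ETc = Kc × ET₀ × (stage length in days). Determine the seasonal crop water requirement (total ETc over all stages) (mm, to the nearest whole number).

329 mm

initial: 0.40 × 3.76 × 15 = 22.56 mm
mid-season: 1.17 × 5.47 × 40 = 256.00 mm
late-season: 0.31 × 3.25 × 50 = 50.38 mm
Seasonal total = 328.94 mm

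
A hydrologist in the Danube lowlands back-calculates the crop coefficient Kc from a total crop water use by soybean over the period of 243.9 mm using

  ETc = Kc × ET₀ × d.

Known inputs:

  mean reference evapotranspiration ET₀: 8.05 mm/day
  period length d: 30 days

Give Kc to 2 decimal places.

1.01

ETc = Kc × ET₀ × d  ⇒  Kc = ETc / (ET₀ × d)
Kc = 243.9 / (8.05 × 30) = 243.9 / 241.50 = 1.0099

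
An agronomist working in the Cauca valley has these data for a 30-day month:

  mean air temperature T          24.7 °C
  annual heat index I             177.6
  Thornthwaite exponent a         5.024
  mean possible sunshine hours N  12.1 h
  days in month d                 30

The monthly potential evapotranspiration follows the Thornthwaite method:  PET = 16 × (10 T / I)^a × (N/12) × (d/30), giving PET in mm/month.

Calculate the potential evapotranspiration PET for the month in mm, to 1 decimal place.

10T/I = 10 × 24.7 / 177.6 = 1.3908
(10T/I)^a = 1.3908^5.024 = 5.2452
Uncorrected PET = 16 × 5.2452 = 83.923 mm
Correction = (N/12)(d/30) = (12.1/12)(30/30) = 1.0083
PET = 83.923 × 1.0083 = 84.620 mm/month

84.6 mm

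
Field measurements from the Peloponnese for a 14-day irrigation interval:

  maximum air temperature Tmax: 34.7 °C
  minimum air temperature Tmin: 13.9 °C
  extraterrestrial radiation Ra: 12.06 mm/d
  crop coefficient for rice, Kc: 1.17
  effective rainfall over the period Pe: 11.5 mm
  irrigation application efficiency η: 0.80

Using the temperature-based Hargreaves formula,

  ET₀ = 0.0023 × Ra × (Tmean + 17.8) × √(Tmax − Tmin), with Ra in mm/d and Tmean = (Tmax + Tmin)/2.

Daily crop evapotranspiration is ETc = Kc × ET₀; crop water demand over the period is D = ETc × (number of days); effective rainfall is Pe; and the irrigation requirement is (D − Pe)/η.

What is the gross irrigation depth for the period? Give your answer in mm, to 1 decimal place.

94.7 mm

Tmean = (34.7 + 13.9)/2 = 24.30 °C
ET₀ = 0.0023 × 12.06 × (24.30 + 17.8) × √20.8 = 0.0023 × 12.06 × 42.10 × 4.5607 = 5.3258 mm/d
ETc = Kc × ET₀ = 1.17 × 5.3258 = 6.2312 mm/d
Crop demand D = ETc × 14 d = 6.2312 × 14 = 87.237 mm
D − Pe = 87.237 − 11.5 = 75.737 mm
Gross irrigation = 75.737 / 0.80 = 94.671 mm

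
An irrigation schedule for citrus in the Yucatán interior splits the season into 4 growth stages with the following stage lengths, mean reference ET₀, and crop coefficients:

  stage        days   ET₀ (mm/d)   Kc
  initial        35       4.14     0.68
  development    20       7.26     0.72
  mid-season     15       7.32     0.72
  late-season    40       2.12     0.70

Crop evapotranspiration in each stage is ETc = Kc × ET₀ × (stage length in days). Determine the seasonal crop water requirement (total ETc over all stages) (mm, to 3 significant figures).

341 mm

initial: 0.68 × 4.14 × 35 = 98.53 mm
development: 0.72 × 7.26 × 20 = 104.54 mm
mid-season: 0.72 × 7.32 × 15 = 79.06 mm
late-season: 0.70 × 2.12 × 40 = 59.36 mm
Seasonal total = 341.49 mm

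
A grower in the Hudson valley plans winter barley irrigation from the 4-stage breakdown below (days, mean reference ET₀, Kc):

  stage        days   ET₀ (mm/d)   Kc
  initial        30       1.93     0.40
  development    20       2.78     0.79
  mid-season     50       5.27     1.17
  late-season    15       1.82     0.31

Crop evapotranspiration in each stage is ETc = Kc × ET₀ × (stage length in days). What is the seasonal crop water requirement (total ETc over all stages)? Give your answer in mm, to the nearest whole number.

initial: 0.40 × 1.93 × 30 = 23.16 mm
development: 0.79 × 2.78 × 20 = 43.92 mm
mid-season: 1.17 × 5.27 × 50 = 308.30 mm
late-season: 0.31 × 1.82 × 15 = 8.46 mm
Seasonal total = 383.84 mm

384 mm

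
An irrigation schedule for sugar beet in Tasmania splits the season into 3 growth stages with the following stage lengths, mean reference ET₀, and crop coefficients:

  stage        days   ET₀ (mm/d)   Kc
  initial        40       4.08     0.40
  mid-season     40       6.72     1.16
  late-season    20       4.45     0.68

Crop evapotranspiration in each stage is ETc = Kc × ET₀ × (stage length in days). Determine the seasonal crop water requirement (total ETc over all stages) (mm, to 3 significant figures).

initial: 0.40 × 4.08 × 40 = 65.28 mm
mid-season: 1.16 × 6.72 × 40 = 311.81 mm
late-season: 0.68 × 4.45 × 20 = 60.52 mm
Seasonal total = 437.61 mm

438 mm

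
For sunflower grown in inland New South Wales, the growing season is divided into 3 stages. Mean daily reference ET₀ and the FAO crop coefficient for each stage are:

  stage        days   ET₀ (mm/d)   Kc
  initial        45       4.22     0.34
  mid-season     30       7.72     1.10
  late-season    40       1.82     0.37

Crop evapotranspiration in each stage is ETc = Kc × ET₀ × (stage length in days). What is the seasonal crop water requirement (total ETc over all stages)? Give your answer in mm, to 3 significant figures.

initial: 0.34 × 4.22 × 45 = 64.57 mm
mid-season: 1.10 × 7.72 × 30 = 254.76 mm
late-season: 0.37 × 1.82 × 40 = 26.94 mm
Seasonal total = 346.27 mm

346 mm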